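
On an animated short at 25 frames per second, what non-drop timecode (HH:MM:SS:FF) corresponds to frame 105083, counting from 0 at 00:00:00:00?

105083 ÷ 25 = 4203 full seconds, remainder 8 frames.
4203 s = 1 h 10 min 3 s.
Timecode: 01:10:03:08.

01:10:03:08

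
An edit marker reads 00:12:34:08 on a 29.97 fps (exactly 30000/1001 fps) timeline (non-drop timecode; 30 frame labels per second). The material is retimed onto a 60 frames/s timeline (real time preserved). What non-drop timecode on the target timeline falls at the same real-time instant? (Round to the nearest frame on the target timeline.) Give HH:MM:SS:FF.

00:12:35:01

Source frame index: (0×3600 + 12×60 + 34) × 30 + 8 = 22628.
Real time: 22628 / (30000/1001) = 5662657/7500 s.
Target frame: (5662657/7500) × (60) = 5662657/125 ≈ 45301.256 → 45301.
At 60 labels/s: frame 45301 → 00:12:35:01.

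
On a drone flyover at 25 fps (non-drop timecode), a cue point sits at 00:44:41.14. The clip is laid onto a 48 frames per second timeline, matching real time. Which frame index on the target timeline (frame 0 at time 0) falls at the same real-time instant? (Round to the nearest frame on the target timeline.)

Source frame index: (0×3600 + 44×60 + 41) × 25 + 14 = 67039.
Real time: 67039 / (25) = 67039/25 s.
Target frame: (67039/25) × (48) = 3217872/25 ≈ 128714.880 → 128715.

frame 128715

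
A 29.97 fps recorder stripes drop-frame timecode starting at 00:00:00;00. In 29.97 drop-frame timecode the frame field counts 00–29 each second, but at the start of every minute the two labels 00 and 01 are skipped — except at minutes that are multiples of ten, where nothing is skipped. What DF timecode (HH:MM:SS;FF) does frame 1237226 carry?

11:28:02;06

Ten DF minutes hold 17982 frames, so frame 1237226 lies in block 68 (frames 1222776–1240757) with 14450 frames into that block.
The block's first minute is 1800 frames and the rest 1798 each; 14450 frames reaches minute 8, so 68 × 18 + 8 × 2 = 1240 labels have been skipped so far.
Adding those back, label number 1237226 + 1240 = 1238466 at 30 labels/s is 41282 s + 6 f = 11 h 28 min 2 s frame 6, i.e. 11:28:02;06.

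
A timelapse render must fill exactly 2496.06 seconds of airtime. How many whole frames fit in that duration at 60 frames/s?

Frames = 2496.06 × 60 = 748818/5 ≈ 149763.6000.
Complete frames: 149763.

149763 frames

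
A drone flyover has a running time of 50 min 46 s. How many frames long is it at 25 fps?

76150 frames

50 min 46 s = 3046 s.
Frames = 3046 × 25 = 76150.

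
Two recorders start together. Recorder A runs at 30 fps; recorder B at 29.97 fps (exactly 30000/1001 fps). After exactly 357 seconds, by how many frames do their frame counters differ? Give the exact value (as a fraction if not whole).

1530/143 frames

A emits 30 × 357 = 10710 frames; B emits 30000/1001 × 357 = 1530000/143.
Difference = 1530/143 frames (≈ 10.6993); B is behind A.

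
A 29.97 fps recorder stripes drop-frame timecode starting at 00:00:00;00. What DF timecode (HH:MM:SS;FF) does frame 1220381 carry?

Each 10-minute DF block holds 10 × 60 × 30 − 9 × 2 = 17982 frames. 1220381 ÷ 17982 → 67 full blocks, remainder 15587.
Within the partial block the first minute is 1800 frames and each further minute 1798, so 8 further minute boundaries passed. Total skipped labels = 18 × 67 + 2 × 8 = 1222.
Non-drop label index = 1220381 + 1222 = 1221603; at 30 labels/s that is 11:18:40:03, i.e. DF 11:18:40;03.

11:18:40;03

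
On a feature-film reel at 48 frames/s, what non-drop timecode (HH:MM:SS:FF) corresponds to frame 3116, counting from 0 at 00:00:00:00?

3116 ÷ 48 = 64 full seconds, remainder 44 frames.
64 s = 0 h 1 min 4 s.
Timecode: 00:01:04:44.

00:01:04:44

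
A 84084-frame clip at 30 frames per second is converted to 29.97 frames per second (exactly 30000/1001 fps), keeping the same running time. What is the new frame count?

Target frames = source frames × (target rate / source rate) = 84084 × (30000/1001)/(30) = 84084 × 1000/1001 = 84000.

84000 frames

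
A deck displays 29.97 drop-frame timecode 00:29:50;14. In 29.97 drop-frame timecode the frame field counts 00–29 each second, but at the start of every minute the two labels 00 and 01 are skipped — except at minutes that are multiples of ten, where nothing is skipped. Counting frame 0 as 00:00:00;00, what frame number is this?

As if non-drop at 30 labels/s: (0 × 3600 + 29 × 60 + 50) × 30 + 14 = 53714.
Minute boundaries passed: 29; those not divisible by 10: 29 − 2 = 27; dropped labels = 2 × 27 = 54.
Actual frame index = 53714 − 54 = 53660.

53660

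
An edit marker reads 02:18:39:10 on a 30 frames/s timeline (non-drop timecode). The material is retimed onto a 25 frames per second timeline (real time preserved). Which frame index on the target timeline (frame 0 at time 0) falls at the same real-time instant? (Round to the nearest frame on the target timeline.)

frame 207983

Source frame index: (2×3600 + 18×60 + 39) × 30 + 10 = 249580.
Real time: 249580 / (30) = 24958/3 s.
Target frame: (24958/3) × (25) = 623950/3 ≈ 207983.333 → 207983.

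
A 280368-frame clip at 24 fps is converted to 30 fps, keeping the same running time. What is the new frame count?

350460 frames

Target frames = source frames × (target rate / source rate) = 280368 × (30)/(24) = 280368 × 5/4 = 350460.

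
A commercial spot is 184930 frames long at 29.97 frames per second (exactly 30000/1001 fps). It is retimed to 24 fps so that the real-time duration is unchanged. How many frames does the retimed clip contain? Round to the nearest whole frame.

Frames at target rate = 184930 × (24) / (30000/1001) = 18511493/125 ≈ 148091.944.
Nearest whole frame: 148092.

148092 frames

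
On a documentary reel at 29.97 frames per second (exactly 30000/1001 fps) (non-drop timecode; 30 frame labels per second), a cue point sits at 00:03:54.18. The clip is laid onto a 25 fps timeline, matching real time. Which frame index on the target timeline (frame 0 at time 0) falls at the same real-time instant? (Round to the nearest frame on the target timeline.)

frame 5871

Source frame index: (0×3600 + 3×60 + 54) × 30 + 18 = 7038.
Real time: 7038 / (30000/1001) = 1174173/5000 s.
Target frame: (1174173/5000) × (25) = 1174173/200 ≈ 5870.865 → 5871.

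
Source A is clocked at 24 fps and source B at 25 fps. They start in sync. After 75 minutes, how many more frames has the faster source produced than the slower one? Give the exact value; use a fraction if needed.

4500 frames

75 min = 4500 s.
A emits 24 × 4500 = 108000 frames; B emits 25 × 4500 = 112500.
Difference = 4500 frames; B is ahead of A.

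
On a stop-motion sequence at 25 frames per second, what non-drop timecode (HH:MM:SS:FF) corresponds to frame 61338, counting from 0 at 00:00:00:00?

00:40:53:13

61338 ÷ 25 = 2453 full seconds, remainder 13 frames.
2453 s = 0 h 40 min 53 s.
Timecode: 00:40:53:13.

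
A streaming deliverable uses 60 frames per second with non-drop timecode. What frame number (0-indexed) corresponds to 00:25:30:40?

Total seconds to the label: (0 × 3600 + 25 × 60 + 30) = 1530.
Frame index = 1530 × 60 + 40 = 91840.

frame 91840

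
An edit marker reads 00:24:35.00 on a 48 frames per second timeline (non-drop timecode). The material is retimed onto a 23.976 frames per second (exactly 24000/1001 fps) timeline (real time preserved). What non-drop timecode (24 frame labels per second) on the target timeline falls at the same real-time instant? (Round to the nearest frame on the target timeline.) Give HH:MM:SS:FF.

Source frame index: (0×3600 + 24×60 + 35) × 48 + 0 = 70800.
Real time: 70800 / (48) = 1475 s.
Target frame: (1475) × (24000/1001) = 35400000/1001 ≈ 35364.635 → 35365.
At 24 labels/s: frame 35365 → 00:24:33:13.

00:24:33:13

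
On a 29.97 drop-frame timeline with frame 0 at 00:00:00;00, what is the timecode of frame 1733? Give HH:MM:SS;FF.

00:00:57;23

Each 10-minute DF block holds 10 × 60 × 30 − 9 × 2 = 17982 frames. 1733 ÷ 17982 → 0 full blocks, remainder 1733.
Within the partial block the first minute is 1800 frames and each further minute 1798, so 0 further minute boundaries passed. Total skipped labels = 18 × 0 + 2 × 0 = 0.
Non-drop label index = 1733 + 0 = 1733; at 30 labels/s that is 00:00:57:23, i.e. DF 00:00:57;23.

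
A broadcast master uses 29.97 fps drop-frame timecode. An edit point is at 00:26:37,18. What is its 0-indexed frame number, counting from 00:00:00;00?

47880

As if non-drop at 30 labels/s: (0 × 3600 + 26 × 60 + 37) × 30 + 18 = 47928.
Minute boundaries passed: 26; those not divisible by 10: 26 − 2 = 24; dropped labels = 2 × 24 = 48.
Actual frame index = 47928 − 48 = 47880.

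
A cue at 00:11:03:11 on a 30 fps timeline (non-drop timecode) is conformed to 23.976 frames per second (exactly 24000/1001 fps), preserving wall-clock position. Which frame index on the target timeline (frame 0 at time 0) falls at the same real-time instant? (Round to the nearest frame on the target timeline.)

Source frame index: (0×3600 + 11×60 + 3) × 30 + 11 = 19901.
Real time: 19901 / (30) = 19901/30 s.
Target frame: (19901/30) × (24000/1001) = 2274400/143 ≈ 15904.895 → 15905.

frame 15905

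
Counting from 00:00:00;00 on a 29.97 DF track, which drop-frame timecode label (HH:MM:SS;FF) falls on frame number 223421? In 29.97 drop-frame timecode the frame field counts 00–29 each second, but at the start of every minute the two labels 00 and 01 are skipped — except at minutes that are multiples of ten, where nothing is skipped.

Each 10-minute DF block holds 10 × 60 × 30 − 9 × 2 = 17982 frames. 223421 ÷ 17982 → 12 full blocks, remainder 7637.
Within the partial block the first minute is 1800 frames and each further minute 1798, so 4 further minute boundaries passed. Total skipped labels = 18 × 12 + 2 × 4 = 224.
Non-drop label index = 223421 + 224 = 223645; at 30 labels/s that is 02:04:14:25, i.e. DF 02:04:14;25.

02:04:14;25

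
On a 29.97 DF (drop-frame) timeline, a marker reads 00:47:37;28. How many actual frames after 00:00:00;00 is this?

Complete 10-minute blocks: 4, each 17982 frames → 71928.
Remaining 7 whole minutes in the current block: 1800 + 6 × 1798 = 12588 frames.
Within the current minute: 37 × 30 + 28 − 2 = 1136 (labels ;00/;01 skipped at this minute). Total = 71928 + 12588 + 1136 = 85652.

85652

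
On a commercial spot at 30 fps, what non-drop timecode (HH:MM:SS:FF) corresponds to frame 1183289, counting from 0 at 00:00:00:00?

10:57:22:29

1183289 ÷ 30 = 39442 full seconds, remainder 29 frames.
39442 s = 10 h 57 min 22 s.
Timecode: 10:57:22:29.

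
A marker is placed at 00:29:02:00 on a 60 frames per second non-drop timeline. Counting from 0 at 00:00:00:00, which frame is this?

104520

Total seconds to the label: (0 × 3600 + 29 × 60 + 2) = 1742.
Frame index = 1742 × 60 + 0 = 104520.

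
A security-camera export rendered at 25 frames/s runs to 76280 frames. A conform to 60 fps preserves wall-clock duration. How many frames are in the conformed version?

183072 frames

Target frames = source frames × (target rate / source rate) = 76280 × (60)/(25) = 76280 × 12/5 = 183072.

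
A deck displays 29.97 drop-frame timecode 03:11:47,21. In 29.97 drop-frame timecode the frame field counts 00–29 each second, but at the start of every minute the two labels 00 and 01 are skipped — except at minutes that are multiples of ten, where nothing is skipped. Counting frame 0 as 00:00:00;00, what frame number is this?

344887

Complete 10-minute blocks: 19, each 17982 frames → 341658.
Remaining 1 whole minute in the current block: 1800 + 0 × 1798 = 1800 frames.
Within the current minute: 47 × 30 + 21 − 2 = 1429 (labels ;00/;01 skipped at this minute). Total = 341658 + 1800 + 1429 = 344887.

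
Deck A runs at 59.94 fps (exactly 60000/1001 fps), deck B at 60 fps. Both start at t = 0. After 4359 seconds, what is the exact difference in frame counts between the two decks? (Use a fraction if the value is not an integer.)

A emits 60000/1001 × 4359 = 261540000/1001 frames; B emits 60 × 4359 = 261540.
Difference = 261540/1001 frames (≈ 261.2787); B is ahead of A.

261540/1001 frames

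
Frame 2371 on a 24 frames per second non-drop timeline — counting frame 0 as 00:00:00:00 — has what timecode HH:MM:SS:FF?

2371 ÷ 24 = 98 full seconds, remainder 19 frames.
98 s = 0 h 1 min 38 s.
Timecode: 00:01:38:19.

00:01:38:19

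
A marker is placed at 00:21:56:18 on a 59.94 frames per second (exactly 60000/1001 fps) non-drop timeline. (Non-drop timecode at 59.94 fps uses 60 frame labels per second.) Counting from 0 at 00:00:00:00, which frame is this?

Total seconds to the label: (0 × 3600 + 21 × 60 + 56) = 1316.
Frame index = 1316 × 60 + 18 = 78978.

frame 78978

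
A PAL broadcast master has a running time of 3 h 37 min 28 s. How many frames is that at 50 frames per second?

652400 frames

3 h 37 min 28 s = 13048 s.
Frames = 13048 × 50 = 652400.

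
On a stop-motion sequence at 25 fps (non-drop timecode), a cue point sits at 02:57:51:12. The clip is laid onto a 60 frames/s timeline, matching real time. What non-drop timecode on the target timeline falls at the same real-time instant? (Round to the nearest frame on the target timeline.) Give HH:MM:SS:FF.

02:57:51:29

Source frame index: (2×3600 + 57×60 + 51) × 25 + 12 = 266787.
Real time: 266787 / (25) = 266787/25 s.
Target frame: (266787/25) × (60) = 3201444/5 ≈ 640288.800 → 640289.
At 60 labels/s: frame 640289 → 02:57:51:29.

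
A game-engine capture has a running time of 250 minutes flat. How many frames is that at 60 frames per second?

900000 frames

250 min = 15000 s.
Frames = 15000 × 60 = 900000.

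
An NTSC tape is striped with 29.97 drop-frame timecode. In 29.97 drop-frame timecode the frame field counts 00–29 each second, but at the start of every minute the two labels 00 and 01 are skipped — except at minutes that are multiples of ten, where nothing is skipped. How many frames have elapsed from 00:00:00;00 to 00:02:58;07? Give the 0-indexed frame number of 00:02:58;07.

As if non-drop at 30 labels/s: (0 × 3600 + 2 × 60 + 58) × 30 + 7 = 5347.
Minute boundaries passed: 2; those not divisible by 10: 2 − 0 = 2; dropped labels = 2 × 2 = 4.
Actual frame index = 5347 − 4 = 5343.

5343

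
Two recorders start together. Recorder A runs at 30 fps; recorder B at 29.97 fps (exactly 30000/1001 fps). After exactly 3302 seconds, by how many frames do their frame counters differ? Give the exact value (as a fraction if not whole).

A emits 30 × 3302 = 99060 frames; B emits 30000/1001 × 3302 = 7620000/77.
Difference = 7620/77 frames (≈ 98.9610); B is behind A.

7620/77 frames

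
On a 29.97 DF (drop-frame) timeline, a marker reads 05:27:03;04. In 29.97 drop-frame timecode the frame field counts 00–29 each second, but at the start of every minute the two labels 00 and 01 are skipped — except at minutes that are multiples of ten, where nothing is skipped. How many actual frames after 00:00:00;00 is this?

588104

As if non-drop at 30 labels/s: (5 × 3600 + 27 × 60 + 3) × 30 + 4 = 588694.
Minute boundaries passed: 327; those not divisible by 10: 327 − 32 = 295; dropped labels = 2 × 295 = 590.
Actual frame index = 588694 − 590 = 588104.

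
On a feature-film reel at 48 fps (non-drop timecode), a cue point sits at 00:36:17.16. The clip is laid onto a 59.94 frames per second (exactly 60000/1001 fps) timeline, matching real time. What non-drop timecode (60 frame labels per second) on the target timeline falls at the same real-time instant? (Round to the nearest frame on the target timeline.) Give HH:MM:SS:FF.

Source frame index: (0×3600 + 36×60 + 17) × 48 + 16 = 104512.
Real time: 104512 / (48) = 6532/3 s.
Target frame: (6532/3) × (60000/1001) = 130640000/1001 ≈ 130509.491 → 130509.
At 60 labels/s: frame 130509 → 00:36:15:09.

00:36:15:09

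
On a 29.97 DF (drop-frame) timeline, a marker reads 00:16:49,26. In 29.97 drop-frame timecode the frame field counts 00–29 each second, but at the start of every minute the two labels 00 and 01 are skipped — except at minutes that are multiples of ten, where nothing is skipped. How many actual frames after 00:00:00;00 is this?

30266

Complete 10-minute blocks: 1, each 17982 frames → 17982.
Remaining 6 whole minutes in the current block: 1800 + 5 × 1798 = 10790 frames.
Within the current minute: 49 × 30 + 26 − 2 = 1494 (labels ;00/;01 skipped at this minute). Total = 17982 + 10790 + 1494 = 30266.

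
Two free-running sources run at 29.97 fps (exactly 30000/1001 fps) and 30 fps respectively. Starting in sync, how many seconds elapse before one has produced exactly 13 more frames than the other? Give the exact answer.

13013/30 seconds

The gap grows by |30 − 30000/1001| = 30/1001 frames per second.
Time for a 13-frame gap: 13 ÷ (30/1001) = 13013/30 s.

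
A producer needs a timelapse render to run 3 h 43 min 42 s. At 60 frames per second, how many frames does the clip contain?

3 h 43 min 42 s = 13422 s.
Frames = 13422 × 60 = 805320.

805320 frames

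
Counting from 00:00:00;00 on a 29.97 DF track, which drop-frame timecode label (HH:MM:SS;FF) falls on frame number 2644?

00:01:28;06

Each 10-minute DF block holds 10 × 60 × 30 − 9 × 2 = 17982 frames. 2644 ÷ 17982 → 0 full blocks, remainder 2644.
Within the partial block the first minute is 1800 frames and each further minute 1798, so 1 further minute boundary passed. Total skipped labels = 18 × 0 + 2 × 1 = 2.
Non-drop label index = 2644 + 2 = 2646; at 30 labels/s that is 00:01:28:06, i.e. DF 00:01:28;06.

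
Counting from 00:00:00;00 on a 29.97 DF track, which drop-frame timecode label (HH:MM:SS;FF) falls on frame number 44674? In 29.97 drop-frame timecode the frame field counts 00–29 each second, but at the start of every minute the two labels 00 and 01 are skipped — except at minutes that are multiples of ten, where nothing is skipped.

00:24:50;18

Ten DF minutes hold 17982 frames, so frame 44674 lies in block 2 (frames 35964–53945) with 8710 frames into that block.
The block's first minute is 1800 frames and the rest 1798 each; 8710 frames reaches minute 4, so 2 × 18 + 4 × 2 = 44 labels have been skipped so far.
Adding those back, label number 44674 + 44 = 44718 at 30 labels/s is 1490 s + 18 f = 0 h 24 min 50 s frame 18, i.e. 00:24:50;18.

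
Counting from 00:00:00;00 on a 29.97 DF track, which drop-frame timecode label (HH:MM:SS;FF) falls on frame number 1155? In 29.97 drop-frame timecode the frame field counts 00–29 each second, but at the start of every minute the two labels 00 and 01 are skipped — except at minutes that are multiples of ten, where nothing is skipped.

Each 10-minute DF block holds 10 × 60 × 30 − 9 × 2 = 17982 frames. 1155 ÷ 17982 → 0 full blocks, remainder 1155.
Within the partial block the first minute is 1800 frames and each further minute 1798, so 0 further minute boundaries passed. Total skipped labels = 18 × 0 + 2 × 0 = 0.
Non-drop label index = 1155 + 0 = 1155; at 30 labels/s that is 00:00:38:15, i.e. DF 00:00:38;15.

00:00:38;15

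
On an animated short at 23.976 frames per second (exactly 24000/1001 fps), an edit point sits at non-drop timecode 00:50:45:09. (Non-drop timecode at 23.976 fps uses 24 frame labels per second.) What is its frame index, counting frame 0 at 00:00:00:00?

frame 73089

Total seconds to the label: (0 × 3600 + 50 × 60 + 45) = 3045.
Frame index = 3045 × 24 + 9 = 73089.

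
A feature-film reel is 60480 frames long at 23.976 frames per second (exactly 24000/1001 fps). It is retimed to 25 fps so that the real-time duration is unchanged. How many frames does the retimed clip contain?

Target frames = source frames × (target rate / source rate) = 60480 × (25)/(24000/1001) = 60480 × 1001/960 = 63063.

63063 frames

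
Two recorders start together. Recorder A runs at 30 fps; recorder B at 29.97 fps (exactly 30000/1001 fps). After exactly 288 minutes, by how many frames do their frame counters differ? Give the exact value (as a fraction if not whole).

288 min = 17280 s.
A emits 30 × 17280 = 518400 frames; B emits 30000/1001 × 17280 = 518400000/1001.
Difference = 518400/1001 frames (≈ 517.8821); B is behind A.

518400/1001 frames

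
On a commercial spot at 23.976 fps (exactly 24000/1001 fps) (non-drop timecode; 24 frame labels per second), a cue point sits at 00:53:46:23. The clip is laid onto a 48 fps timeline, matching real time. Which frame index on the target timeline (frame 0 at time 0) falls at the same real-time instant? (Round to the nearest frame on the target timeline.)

frame 155049

Source frame index: (0×3600 + 53×60 + 46) × 24 + 23 = 77447.
Real time: 77447 / (24000/1001) = 77524447/24000 s.
Target frame: (77524447/24000) × (48) = 77524447/500 ≈ 155048.894 → 155049.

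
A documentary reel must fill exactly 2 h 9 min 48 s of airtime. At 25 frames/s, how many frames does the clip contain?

2 h 9 min 48 s = 7788 s.
Frames = 7788 × 25 = 194700.

194700 frames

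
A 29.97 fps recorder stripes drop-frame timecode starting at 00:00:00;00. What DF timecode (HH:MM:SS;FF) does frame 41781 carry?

00:23:14;03

Each 10-minute DF block holds 10 × 60 × 30 − 9 × 2 = 17982 frames. 41781 ÷ 17982 → 2 full blocks, remainder 5817.
Within the partial block the first minute is 1800 frames and each further minute 1798, so 3 further minute boundaries passed. Total skipped labels = 18 × 2 + 2 × 3 = 42.
Non-drop label index = 41781 + 42 = 41823; at 30 labels/s that is 00:23:14:03, i.e. DF 00:23:14;03.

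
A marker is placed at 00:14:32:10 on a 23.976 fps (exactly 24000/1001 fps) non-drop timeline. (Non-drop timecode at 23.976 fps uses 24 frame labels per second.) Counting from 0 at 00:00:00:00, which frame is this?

Total seconds to the label: (0 × 3600 + 14 × 60 + 32) = 872.
Frame index = 872 × 24 + 10 = 20938.

frame 20938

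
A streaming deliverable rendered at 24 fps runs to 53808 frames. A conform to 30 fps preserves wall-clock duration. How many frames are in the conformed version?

67260 frames

Target frames = source frames × (target rate / source rate) = 53808 × (30)/(24) = 53808 × 5/4 = 67260.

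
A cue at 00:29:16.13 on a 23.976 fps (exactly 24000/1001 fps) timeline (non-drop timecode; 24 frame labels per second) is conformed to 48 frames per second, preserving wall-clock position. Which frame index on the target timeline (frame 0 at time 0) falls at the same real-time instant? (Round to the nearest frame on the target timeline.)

frame 84398

Source frame index: (0×3600 + 29×60 + 16) × 24 + 13 = 42157.
Real time: 42157 / (24000/1001) = 42199157/24000 s.
Target frame: (42199157/24000) × (48) = 42199157/500 ≈ 84398.314 → 84398.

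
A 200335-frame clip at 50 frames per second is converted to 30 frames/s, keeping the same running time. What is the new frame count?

Target frames = source frames × (target rate / source rate) = 200335 × (30)/(50) = 200335 × 3/5 = 120201.

120201 frames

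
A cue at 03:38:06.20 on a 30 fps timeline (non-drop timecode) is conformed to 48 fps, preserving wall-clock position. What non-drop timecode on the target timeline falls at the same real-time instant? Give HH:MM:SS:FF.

Source frame index: (3×3600 + 38×60 + 6) × 30 + 20 = 392600.
Real time: 392600 / (30) = 39260/3 s.
Target frame: (39260/3) × (48) = 628160.
At 48 labels/s: frame 628160 → 03:38:06:32.

03:38:06:32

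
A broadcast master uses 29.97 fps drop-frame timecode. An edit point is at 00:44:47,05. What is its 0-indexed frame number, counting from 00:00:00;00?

As if non-drop at 30 labels/s: (0 × 3600 + 44 × 60 + 47) × 30 + 5 = 80615.
Minute boundaries passed: 44; those not divisible by 10: 44 − 4 = 40; dropped labels = 2 × 40 = 80.
Actual frame index = 80615 − 80 = 80535.

80535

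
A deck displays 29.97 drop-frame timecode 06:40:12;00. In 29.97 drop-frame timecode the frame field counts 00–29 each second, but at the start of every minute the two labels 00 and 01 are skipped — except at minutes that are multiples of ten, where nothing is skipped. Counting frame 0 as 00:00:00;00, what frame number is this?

As if non-drop at 30 labels/s: (6 × 3600 + 40 × 60 + 12) × 30 + 0 = 720360.
Minute boundaries passed: 400; those not divisible by 10: 400 − 40 = 360; dropped labels = 2 × 360 = 720.
Actual frame index = 720360 − 720 = 719640.

719640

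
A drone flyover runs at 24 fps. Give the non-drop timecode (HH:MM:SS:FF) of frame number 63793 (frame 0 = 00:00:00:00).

00:44:18:01

63793 ÷ 24 = 2658 full seconds, remainder 1 frame.
2658 s = 0 h 44 min 18 s.
Timecode: 00:44:18:01.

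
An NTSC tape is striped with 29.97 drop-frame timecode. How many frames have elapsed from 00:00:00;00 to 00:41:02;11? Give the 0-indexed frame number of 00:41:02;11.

Complete 10-minute blocks: 4, each 17982 frames → 71928.
Remaining 1 whole minute in the current block: 1800 + 0 × 1798 = 1800 frames.
Within the current minute: 2 × 30 + 11 − 2 = 69 (labels ;00/;01 skipped at this minute). Total = 71928 + 1800 + 69 = 73797.

73797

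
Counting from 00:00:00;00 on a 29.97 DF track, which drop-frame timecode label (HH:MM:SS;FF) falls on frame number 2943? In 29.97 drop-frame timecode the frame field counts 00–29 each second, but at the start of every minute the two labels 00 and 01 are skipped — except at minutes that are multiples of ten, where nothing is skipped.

00:01:38;05

Each 10-minute DF block holds 10 × 60 × 30 − 9 × 2 = 17982 frames. 2943 ÷ 17982 → 0 full blocks, remainder 2943.
Within the partial block the first minute is 1800 frames and each further minute 1798, so 1 further minute boundary passed. Total skipped labels = 18 × 0 + 2 × 1 = 2.
Non-drop label index = 2943 + 2 = 2945; at 30 labels/s that is 00:01:38:05, i.e. DF 00:01:38;05.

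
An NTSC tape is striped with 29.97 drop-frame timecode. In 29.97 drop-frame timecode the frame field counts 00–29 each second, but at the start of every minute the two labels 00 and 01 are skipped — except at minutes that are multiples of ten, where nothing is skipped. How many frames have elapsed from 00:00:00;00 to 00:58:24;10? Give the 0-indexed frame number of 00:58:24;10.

As if non-drop at 30 labels/s: (0 × 3600 + 58 × 60 + 24) × 30 + 10 = 105130.
Minute boundaries passed: 58; those not divisible by 10: 58 − 5 = 53; dropped labels = 2 × 53 = 106.
Actual frame index = 105130 − 106 = 105024.

105024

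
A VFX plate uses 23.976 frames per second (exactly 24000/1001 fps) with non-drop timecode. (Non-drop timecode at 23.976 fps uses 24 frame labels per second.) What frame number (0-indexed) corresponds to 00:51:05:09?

Total seconds to the label: (0 × 3600 + 51 × 60 + 5) = 3065.
Frame index = 3065 × 24 + 9 = 73569.

frame 73569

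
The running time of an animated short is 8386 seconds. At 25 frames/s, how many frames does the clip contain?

209650 frames

Frames = 8386 × 25 = 209650.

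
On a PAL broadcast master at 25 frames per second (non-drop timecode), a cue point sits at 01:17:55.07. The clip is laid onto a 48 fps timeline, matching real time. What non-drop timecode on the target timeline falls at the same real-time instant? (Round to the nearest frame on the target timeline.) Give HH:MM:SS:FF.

Source frame index: (1×3600 + 17×60 + 55) × 25 + 7 = 116882.
Real time: 116882 / (25) = 116882/25 s.
Target frame: (116882/25) × (48) = 5610336/25 ≈ 224413.440 → 224413.
At 48 labels/s: frame 224413 → 01:17:55:13.

01:17:55:13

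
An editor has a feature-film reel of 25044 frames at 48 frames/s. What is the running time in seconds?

Running time = 25044 / (48) = 521.75 s.

521.75 seconds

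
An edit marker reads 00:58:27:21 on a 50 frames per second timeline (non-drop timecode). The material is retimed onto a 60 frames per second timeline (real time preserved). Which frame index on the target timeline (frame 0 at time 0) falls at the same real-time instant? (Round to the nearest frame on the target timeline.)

Source frame index: (0×3600 + 58×60 + 27) × 50 + 21 = 175371.
Real time: 175371 / (50) = 175371/50 s.
Target frame: (175371/50) × (60) = 1052226/5 ≈ 210445.200 → 210445.

frame 210445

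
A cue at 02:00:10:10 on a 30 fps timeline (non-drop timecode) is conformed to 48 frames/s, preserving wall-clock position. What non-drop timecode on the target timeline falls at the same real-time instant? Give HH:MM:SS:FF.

Source frame index: (2×3600 + 0×60 + 10) × 30 + 10 = 216310.
Real time: 216310 / (30) = 21631/3 s.
Target frame: (21631/3) × (48) = 346096.
At 48 labels/s: frame 346096 → 02:00:10:16.

02:00:10:16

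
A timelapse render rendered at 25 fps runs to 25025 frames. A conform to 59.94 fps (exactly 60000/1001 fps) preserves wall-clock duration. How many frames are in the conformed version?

60000 frames

Target frames = source frames × (target rate / source rate) = 25025 × (60000/1001)/(25) = 25025 × 2400/1001 = 60000.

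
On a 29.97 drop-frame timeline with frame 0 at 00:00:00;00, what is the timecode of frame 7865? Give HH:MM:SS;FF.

Ten DF minutes hold 17982 frames, so frame 7865 lies in block 0 (frames 0–17981) with 7865 frames into that block.
The block's first minute is 1800 frames and the rest 1798 each; 7865 frames reaches minute 4, so 0 × 18 + 4 × 2 = 8 labels have been skipped so far.
Adding those back, label number 7865 + 8 = 7873 at 30 labels/s is 262 s + 13 f = 0 h 4 min 22 s frame 13, i.e. 00:04:22;13.

00:04:22;13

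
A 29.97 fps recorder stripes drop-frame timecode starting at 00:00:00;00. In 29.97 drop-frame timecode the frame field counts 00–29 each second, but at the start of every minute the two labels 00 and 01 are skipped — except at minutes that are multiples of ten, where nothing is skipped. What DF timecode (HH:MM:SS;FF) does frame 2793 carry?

00:01:33;05

Ten DF minutes hold 17982 frames, so frame 2793 lies in block 0 (frames 0–17981) with 2793 frames into that block.
The block's first minute is 1800 frames and the rest 1798 each; 2793 frames reaches minute 1, so 0 × 18 + 1 × 2 = 2 labels have been skipped so far.
Adding those back, label number 2793 + 2 = 2795 at 30 labels/s is 93 s + 5 f = 0 h 1 min 33 s frame 5, i.e. 00:01:33;05.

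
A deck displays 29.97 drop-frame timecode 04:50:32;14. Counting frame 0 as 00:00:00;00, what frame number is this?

As if non-drop at 30 labels/s: (4 × 3600 + 50 × 60 + 32) × 30 + 14 = 522974.
Minute boundaries passed: 290; those not divisible by 10: 290 − 29 = 261; dropped labels = 2 × 261 = 522.
Actual frame index = 522974 − 522 = 522452.

522452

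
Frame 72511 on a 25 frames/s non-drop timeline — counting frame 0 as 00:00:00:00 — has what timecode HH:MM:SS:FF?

72511 ÷ 25 = 2900 full seconds, remainder 11 frames.
2900 s = 0 h 48 min 20 s.
Timecode: 00:48:20:11.

00:48:20:11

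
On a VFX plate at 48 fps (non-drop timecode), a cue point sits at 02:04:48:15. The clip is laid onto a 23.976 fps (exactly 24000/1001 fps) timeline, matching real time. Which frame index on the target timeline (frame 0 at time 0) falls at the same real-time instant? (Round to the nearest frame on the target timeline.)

frame 179540

Source frame index: (2×3600 + 4×60 + 48) × 48 + 15 = 359439.
Real time: 359439 / (48) = 119813/16 s.
Target frame: (119813/16) × (24000/1001) = 179719500/1001 ≈ 179539.960 → 179540.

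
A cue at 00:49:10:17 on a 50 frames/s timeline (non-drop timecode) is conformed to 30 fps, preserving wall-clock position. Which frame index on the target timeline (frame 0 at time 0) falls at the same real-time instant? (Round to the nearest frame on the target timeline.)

frame 88510

Source frame index: (0×3600 + 49×60 + 10) × 50 + 17 = 147517.
Real time: 147517 / (50) = 147517/50 s.
Target frame: (147517/50) × (30) = 442551/5 ≈ 88510.200 → 88510.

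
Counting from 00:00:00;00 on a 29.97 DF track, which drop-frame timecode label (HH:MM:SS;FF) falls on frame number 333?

00:00:11;03

Each 10-minute DF block holds 10 × 60 × 30 − 9 × 2 = 17982 frames. 333 ÷ 17982 → 0 full blocks, remainder 333.
Within the partial block the first minute is 1800 frames and each further minute 1798, so 0 further minute boundaries passed. Total skipped labels = 18 × 0 + 2 × 0 = 0.
Non-drop label index = 333 + 0 = 333; at 30 labels/s that is 00:00:11:03, i.e. DF 00:00:11;03.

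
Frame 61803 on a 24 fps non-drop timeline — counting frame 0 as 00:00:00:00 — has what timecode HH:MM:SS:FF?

00:42:55:03

61803 ÷ 24 = 2575 full seconds, remainder 3 frames.
2575 s = 0 h 42 min 55 s.
Timecode: 00:42:55:03.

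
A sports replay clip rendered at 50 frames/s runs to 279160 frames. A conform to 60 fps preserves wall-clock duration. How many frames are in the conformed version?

334992 frames

Target frames = source frames × (target rate / source rate) = 279160 × (60)/(50) = 279160 × 6/5 = 334992.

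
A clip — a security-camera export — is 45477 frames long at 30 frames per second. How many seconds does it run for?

1515.9 seconds

Running time = 45477 / (30) = 1515.9 s.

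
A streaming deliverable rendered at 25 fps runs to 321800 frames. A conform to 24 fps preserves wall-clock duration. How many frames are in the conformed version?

308928 frames

Target frames = source frames × (target rate / source rate) = 321800 × (24)/(25) = 321800 × 24/25 = 308928.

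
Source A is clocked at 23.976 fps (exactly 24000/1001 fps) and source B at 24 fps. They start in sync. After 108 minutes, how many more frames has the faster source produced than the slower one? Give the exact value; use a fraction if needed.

155520/1001 frames

108 min = 6480 s.
A emits 24000/1001 × 6480 = 155520000/1001 frames; B emits 24 × 6480 = 155520.
Difference = 155520/1001 frames (≈ 155.3646); B is ahead of A.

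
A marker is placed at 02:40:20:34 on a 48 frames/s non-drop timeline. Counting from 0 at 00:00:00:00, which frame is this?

Total seconds to the label: (2 × 3600 + 40 × 60 + 20) = 9620.
Frame index = 9620 × 48 + 34 = 461794.

461794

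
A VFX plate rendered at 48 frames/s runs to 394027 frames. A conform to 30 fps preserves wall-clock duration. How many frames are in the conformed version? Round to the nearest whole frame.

246267 frames

Frames at target rate = 394027 × (30) / (48) = 1970135/8 ≈ 246266.875.
Nearest whole frame: 246267.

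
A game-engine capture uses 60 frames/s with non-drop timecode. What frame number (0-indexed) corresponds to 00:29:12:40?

Total seconds to the label: (0 × 3600 + 29 × 60 + 12) = 1752.
Frame index = 1752 × 60 + 40 = 105160.

105160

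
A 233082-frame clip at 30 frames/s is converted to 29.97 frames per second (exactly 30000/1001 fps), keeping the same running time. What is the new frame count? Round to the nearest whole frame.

232849 frames

Frames at target rate = 233082 × (30000/1001) / (30) = 233082000/1001 ≈ 232849.151.
Nearest whole frame: 232849.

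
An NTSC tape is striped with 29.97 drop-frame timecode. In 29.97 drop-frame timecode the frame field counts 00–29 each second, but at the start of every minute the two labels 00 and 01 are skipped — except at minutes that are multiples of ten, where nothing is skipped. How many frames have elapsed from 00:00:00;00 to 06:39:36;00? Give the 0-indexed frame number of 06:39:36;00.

Complete 10-minute blocks: 39, each 17982 frames → 701298.
Remaining 9 whole minutes in the current block: 1800 + 8 × 1798 = 16184 frames.
Within the current minute: 36 × 30 + 0 − 2 = 1078 (labels ;00/;01 skipped at this minute). Total = 701298 + 16184 + 1078 = 718560.

718560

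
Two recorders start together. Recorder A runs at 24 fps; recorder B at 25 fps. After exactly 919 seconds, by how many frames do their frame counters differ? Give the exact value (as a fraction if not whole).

A emits 24 × 919 = 22056 frames; B emits 25 × 919 = 22975.
Difference = 919 frames; B is ahead of A.

919 frames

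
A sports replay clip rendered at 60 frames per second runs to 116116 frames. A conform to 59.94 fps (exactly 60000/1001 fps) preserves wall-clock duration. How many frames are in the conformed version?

Target frames = source frames × (target rate / source rate) = 116116 × (60000/1001)/(60) = 116116 × 1000/1001 = 116000.

116000 frames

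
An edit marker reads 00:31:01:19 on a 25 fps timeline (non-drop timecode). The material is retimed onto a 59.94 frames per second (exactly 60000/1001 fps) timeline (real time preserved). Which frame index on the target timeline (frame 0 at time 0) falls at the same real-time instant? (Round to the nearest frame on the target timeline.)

frame 111594

Source frame index: (0×3600 + 31×60 + 1) × 25 + 19 = 46544.
Real time: 46544 / (25) = 46544/25 s.
Target frame: (46544/25) × (60000/1001) = 111705600/1001 ≈ 111594.006 → 111594.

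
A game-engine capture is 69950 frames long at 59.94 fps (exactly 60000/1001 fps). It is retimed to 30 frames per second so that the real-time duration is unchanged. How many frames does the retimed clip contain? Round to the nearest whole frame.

35010 frames

Frames at target rate = 69950 × (30) / (60000/1001) = 1400399/40 ≈ 35009.975.
Nearest whole frame: 35010.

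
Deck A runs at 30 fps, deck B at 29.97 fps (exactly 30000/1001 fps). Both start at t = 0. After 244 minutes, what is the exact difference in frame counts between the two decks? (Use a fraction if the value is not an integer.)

439200/1001 frames

244 min = 14640 s.
A emits 30 × 14640 = 439200 frames; B emits 30000/1001 × 14640 = 439200000/1001.
Difference = 439200/1001 frames (≈ 438.7612); B is behind A.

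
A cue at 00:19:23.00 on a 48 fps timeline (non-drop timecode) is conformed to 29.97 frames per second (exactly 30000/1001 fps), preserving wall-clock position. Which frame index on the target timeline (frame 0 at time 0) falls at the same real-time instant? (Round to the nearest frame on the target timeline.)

Source frame index: (0×3600 + 19×60 + 23) × 48 + 0 = 55824.
Real time: 55824 / (48) = 1163 s.
Target frame: (1163) × (30000/1001) = 34890000/1001 ≈ 34855.145 → 34855.

frame 34855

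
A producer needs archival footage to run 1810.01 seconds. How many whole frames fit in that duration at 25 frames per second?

45250 frames

Frames = 1810.01 × 25 = 181001/4 ≈ 45250.2500.
Complete frames: 45250.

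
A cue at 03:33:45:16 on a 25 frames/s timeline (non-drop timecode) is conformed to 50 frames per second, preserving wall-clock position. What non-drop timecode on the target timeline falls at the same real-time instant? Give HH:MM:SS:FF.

Source frame index: (3×3600 + 33×60 + 45) × 25 + 16 = 320641.
Real time: 320641 / (25) = 320641/25 s.
Target frame: (320641/25) × (50) = 641282.
At 50 labels/s: frame 641282 → 03:33:45:32.

03:33:45:32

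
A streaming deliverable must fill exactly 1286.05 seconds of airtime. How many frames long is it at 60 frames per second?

77163 frames

Frames = 1286.05 × 60 = 77163.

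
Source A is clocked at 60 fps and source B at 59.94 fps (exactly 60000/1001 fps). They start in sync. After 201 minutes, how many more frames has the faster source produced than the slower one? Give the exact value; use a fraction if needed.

201 min = 12060 s.
A emits 60 × 12060 = 723600 frames; B emits 60000/1001 × 12060 = 723600000/1001.
Difference = 723600/1001 frames (≈ 722.8771); B is behind A.

723600/1001 frames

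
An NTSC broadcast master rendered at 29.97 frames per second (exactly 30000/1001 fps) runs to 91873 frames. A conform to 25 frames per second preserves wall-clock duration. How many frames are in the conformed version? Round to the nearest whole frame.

Frames at target rate = 91873 × (25) / (30000/1001) = 91964873/1200 ≈ 76637.394.
Nearest whole frame: 76637.

76637 frames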